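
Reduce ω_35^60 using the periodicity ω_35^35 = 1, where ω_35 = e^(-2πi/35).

Since ω_35^35 = 1, powers reduce modulo 35.
60 mod 35 = 25
So ω_35^60 = ω_35^25 = e^(-2πi·25/35)

ω_35^60 = ω_35^25 = -0.2225+0.9749i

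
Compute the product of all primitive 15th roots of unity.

The primitive 15th roots of unity are ω_15^k for k coprime to 15: k ∈ {1, 2, 4, 7, 8, 11, 13, 14}
Their product equals the constant term of the cyclotomic polynomial Φ_15(x) up to sign.
For n ≥ 3, the product of all primitive nth roots of unity is 1. (For n=1 it is 1; for n=2 it is -1.)

1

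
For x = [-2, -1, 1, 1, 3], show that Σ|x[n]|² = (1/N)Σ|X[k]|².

Time domain:
Σ|x[n]|² = |-2|² + |-1|² + |1|² + |1|² + |3|² = 16.0000

Frequency domain:
(1/5)Σ|X[k]|² = (1/5)(|2|² + |-3.0000+3.8042i|² + |-3.0000+2.3511i|² + |-3.0000-2.3511i|² + |-3.0000-3.8042i|²) = (1/5)·80.0000 = 16.0000

Both sides agree, confirming Parseval's theorem.

Σ|x[n]|² = (1/N)Σ|X[k]|² = 16.0000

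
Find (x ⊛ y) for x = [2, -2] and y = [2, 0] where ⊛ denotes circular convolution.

(x ⊛ y)[n] = Σ(m=0 to 1) x[m] · y[(n-m) mod 2]

Computing each output sample:
(x ⊛ y)[0] = 4
(x ⊛ y)[1] = -4

x ⊛ y = [4, -4]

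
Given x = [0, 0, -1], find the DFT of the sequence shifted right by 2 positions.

Time shift by 2: X_shifted[k] = ω_3^(2k) · X[k]
Shifted x = [0, -1, 0]

DFT(x[n-2]) = [-1, 0.5000+0.8660i, 0.5000-0.8660i]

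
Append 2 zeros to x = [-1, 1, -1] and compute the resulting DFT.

Original 3-point DFT: [-1, -1.0000-1.7321i, -1.0000+1.7321i]
Zero-padded 5-point DFT provides frequency interpolation.

DFT_5([x, 0, ...]) = [-1, 0.1180-0.3633i, -2.1180-1.5388i, -2.1180+1.5388i, 0.1180+0.3633i]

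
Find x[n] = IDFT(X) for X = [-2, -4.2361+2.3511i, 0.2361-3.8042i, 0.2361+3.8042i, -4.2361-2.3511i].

x[n] = (1/5) Σ(k=0 to 4) X[k] · e^(2πikn/5)

Computing each x[n]:
x[0] = -2
x[1] = -1
x[2] = -1
x[3] = 3
x[4] = -1

x = [-2, -1, -1, 3, -1]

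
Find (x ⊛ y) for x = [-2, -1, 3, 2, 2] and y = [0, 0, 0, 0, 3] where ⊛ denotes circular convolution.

(x ⊛ y)[n] = Σ(m=0 to 4) x[m] · y[(n-m) mod 5]

Computing each output sample:
(x ⊛ y)[0] = -3
(x ⊛ y)[1] = 9
(x ⊛ y)[2] = 6
(x ⊛ y)[3] = 6
(x ⊛ y)[4] = -6

x ⊛ y = [-3, 9, 6, 6, -6]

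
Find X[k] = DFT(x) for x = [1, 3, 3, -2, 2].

X[k] = Σ(n=0 to 4) x[n] · ω_5^(nk)
where ω_5 = e^(-2πi/5)

Computing each X[k]:
X[0] = 7
X[1] = 1.7361-3.8900i
X[2] = -2.7361+4.1675i
X[3] = -2.7361-4.1675i
X[4] = 1.7361+3.8900i

X = [7, 1.7361-3.8900i, -2.7361+4.1675i, -2.7361-4.1675i, 1.7361+3.8900i]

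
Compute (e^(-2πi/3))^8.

Since ω_3^3 = 1, powers reduce modulo 3.
8 mod 3 = 2
So ω_3^8 = ω_3^2 = e^(-2πi·2/3)

ω_3^8 = ω_3^2 = -0.5000+0.8660i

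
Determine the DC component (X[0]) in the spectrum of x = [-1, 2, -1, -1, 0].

X[0] = Σ(n=0 to 4) x[n] · ω_5^0 = Σ x[n]
= (-1) + (2) + (-1) + (-1) + (0)

X[0] = -1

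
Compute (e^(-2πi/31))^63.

Since ω_31^31 = 1, powers reduce modulo 31.
63 mod 31 = 1
So ω_31^63 = ω_31^1 = e^(-2πi·1/31)

ω_31^63 = ω_31^1 = 0.9795-0.2013i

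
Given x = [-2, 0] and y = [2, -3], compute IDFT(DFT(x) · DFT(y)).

(x ⊛ y)[n] = Σ(m=0 to 1) x[m] · y[(n-m) mod 2]

Computing each output sample:
(x ⊛ y)[0] = -4
(x ⊛ y)[1] = 6

x ⊛ y = [-4, 6]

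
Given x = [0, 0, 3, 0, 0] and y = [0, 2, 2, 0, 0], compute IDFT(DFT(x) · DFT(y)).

(x ⊛ y)[n] = Σ(m=0 to 4) x[m] · y[(n-m) mod 5]

Computing each output sample:
(x ⊛ y)[0] = 0
(x ⊛ y)[1] = 0
(x ⊛ y)[2] = 0
(x ⊛ y)[3] = 6
(x ⊛ y)[4] = 6

x ⊛ y = [0, 0, 0, 6, 6]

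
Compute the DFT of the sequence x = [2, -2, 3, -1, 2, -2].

X[k] = Σ(n=0 to 5) x[n] · ω_6^(nk)
where ω_6 = e^(-2πi/6)

Computing each X[k]:
X[0] = 2
X[1] = -1.5000-0.8660i
X[2] = 0.5000+0.8660i
X[3] = 12
X[4] = 0.5000-0.8660i
X[5] = -1.5000+0.8660i

X = [2, -1.5000-0.8660i, 0.5000+0.8660i, 12, 0.5000-0.8660i, -1.5000+0.8660i]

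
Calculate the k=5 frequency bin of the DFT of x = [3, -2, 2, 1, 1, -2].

X[5] = Σ(n=0 to 5) x[n] · ω_6^(5n) where ω_6 = e^(-2πi/6)
= (3)·ω_6^0 + (-2)·ω_6^5 + (2)·ω_6^10 + (1)·ω_6^15 + (1)·ω_6^20 + (-2)·ω_6^25

X[5] = -1.5000+0.8660i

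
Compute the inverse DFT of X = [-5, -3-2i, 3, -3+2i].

x[n] = (1/4) Σ(k=0 to 3) X[k] · e^(2πikn/4)

Computing each x[n]:
x[0] = -2
x[1] = -1
x[2] = 1
x[3] = -3

x = [-2, -1, 1, -3]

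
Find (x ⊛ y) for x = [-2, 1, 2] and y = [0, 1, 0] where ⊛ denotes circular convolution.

(x ⊛ y)[n] = Σ(m=0 to 2) x[m] · y[(n-m) mod 3]

Computing each output sample:
(x ⊛ y)[0] = 2
(x ⊛ y)[1] = -2
(x ⊛ y)[2] = 1

x ⊛ y = [2, -2, 1]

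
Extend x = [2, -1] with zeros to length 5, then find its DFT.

Original 2-point DFT: [1, 3]
Zero-padded 5-point DFT provides frequency interpolation.

DFT_5([x, 0, ...]) = [1, 1.6910+0.9511i, 2.8090+0.5878i, 2.8090-0.5878i, 1.6910-0.9511i]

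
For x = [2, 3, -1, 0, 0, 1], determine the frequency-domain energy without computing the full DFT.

Parseval: Σ|x[n]|² = (1/N)Σ|X[k]|², so Σ|X[k]|² = N·Σ|x[n]|² = 6·15.0000

Σ|X[k]|² = N·Σ|x[n]|² = 6·15.0000 = 90.0000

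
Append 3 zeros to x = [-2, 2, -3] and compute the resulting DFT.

Original 3-point DFT: [-3, -1.5000-4.3301i, -1.5000+4.3301i]
Zero-padded 6-point DFT provides frequency interpolation.

DFT_6([x, 0, ...]) = [-3, 0.5000+0.8660i, -1.5000-4.3301i, -7, -1.5000+4.3301i, 0.5000-0.8660i]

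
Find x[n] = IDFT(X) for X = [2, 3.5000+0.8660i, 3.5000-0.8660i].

x[n] = (1/3) Σ(k=0 to 2) X[k] · e^(2πikn/3)

Computing each x[n]:
x[0] = 3
x[1] = -1
x[2] = 0

x = [3, -1, 0]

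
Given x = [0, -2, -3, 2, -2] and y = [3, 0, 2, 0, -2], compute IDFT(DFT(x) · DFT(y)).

(x ⊛ y)[n] = Σ(m=0 to 4) x[m] · y[(n-m) mod 5]

Computing each output sample:
(x ⊛ y)[0] = 8
(x ⊛ y)[1] = -4
(x ⊛ y)[2] = -13
(x ⊛ y)[3] = 6
(x ⊛ y)[4] = -12

x ⊛ y = [8, -4, -13, 6, -12]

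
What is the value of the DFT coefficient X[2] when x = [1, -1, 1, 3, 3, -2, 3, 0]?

X[2] = Σ(n=0 to 7) x[n] · ω_8^(2n) where ω_8 = e^(-2πi/8)
= (1)·ω_8^0 + (-1)·ω_8^2 + (1)·ω_8^4 + (3)·ω_8^6 + (3)·ω_8^8 + (-2)·ω_8^10 + (3)·ω_8^12 + (0)·ω_8^14

X[2] = 6i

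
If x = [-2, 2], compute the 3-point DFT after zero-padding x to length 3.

Original 2-point DFT: [0, -4]
Zero-padded 3-point DFT provides frequency interpolation.

DFT_3([x, 0, ...]) = [0, -3.0000-1.7321i, -3.0000+1.7321i]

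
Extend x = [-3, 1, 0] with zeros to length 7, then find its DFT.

Original 3-point DFT: [-2, -3.5000-0.8660i, -3.5000+0.8660i]
Zero-padded 7-point DFT provides frequency interpolation.

DFT_7([x, 0, ...]) = [-2, -2.3765-0.7818i, -3.2225-0.9749i, -3.9010-0.4339i, -3.9010+0.4339i, -3.2225+0.9749i, -2.3765+0.7818i]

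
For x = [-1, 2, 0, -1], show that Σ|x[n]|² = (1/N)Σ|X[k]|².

Time domain:
Σ|x[n]|² = |-1|² + |2|² + |0|² + |-1|² = 6.0000

Frequency domain:
(1/4)Σ|X[k]|² = (1/4)(|0|² + |-1-3i|² + |-2|² + |-1+3i|²) = (1/4)·24.0000 = 6.0000

Both sides agree, confirming Parseval's theorem.

Σ|x[n]|² = (1/N)Σ|X[k]|² = 6.0000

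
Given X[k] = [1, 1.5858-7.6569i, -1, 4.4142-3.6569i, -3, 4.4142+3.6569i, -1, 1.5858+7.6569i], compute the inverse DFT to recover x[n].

x[n] = (1/8) Σ(k=0 to 7) X[k] · e^(2πikn/8)

Computing each x[n]:
x[0] = 1
x[1] = 2
x[2] = 1
x[3] = 3
x[4] = -2
x[5] = -1
x[6] = -1
x[7] = -2

x = [1, 2, 1, 3, -2, -1, -1, -2]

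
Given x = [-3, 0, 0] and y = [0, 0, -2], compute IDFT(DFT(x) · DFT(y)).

(x ⊛ y)[n] = Σ(m=0 to 2) x[m] · y[(n-m) mod 3]

Computing each output sample:
(x ⊛ y)[0] = 0
(x ⊛ y)[1] = 0
(x ⊛ y)[2] = 6

x ⊛ y = [0, 0, 6]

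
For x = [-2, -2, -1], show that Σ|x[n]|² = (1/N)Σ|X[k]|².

Time domain:
Σ|x[n]|² = |-2|² + |-2|² + |-1|² = 9.0000

Frequency domain:
(1/3)Σ|X[k]|² = (1/3)(|-5|² + |-0.5000+0.8660i|² + |-0.5000-0.8660i|²) = (1/3)·27.0000 = 9.0000

Both sides agree, confirming Parseval's theorem.

Σ|x[n]|² = (1/N)Σ|X[k]|² = 9.0000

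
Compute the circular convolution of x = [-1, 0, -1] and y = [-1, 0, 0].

(x ⊛ y)[n] = Σ(m=0 to 2) x[m] · y[(n-m) mod 3]

Computing each output sample:
(x ⊛ y)[0] = 1
(x ⊛ y)[1] = 0
(x ⊛ y)[2] = 1

x ⊛ y = [1, 0, 1]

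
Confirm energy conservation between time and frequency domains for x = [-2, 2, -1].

Time domain:
Σ|x[n]|² = |-2|² + |2|² + |-1|² = 9.0000

Frequency domain:
(1/3)Σ|X[k]|² = (1/3)(|-1|² + |-2.5000-2.5981i|² + |-2.5000+2.5981i|²) = (1/3)·27.0000 = 9.0000

Both sides agree, confirming Parseval's theorem.

Σ|x[n]|² = (1/N)Σ|X[k]|² = 9.0000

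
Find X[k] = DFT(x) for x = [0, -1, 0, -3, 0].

X[k] = Σ(n=0 to 4) x[n] · ω_5^(nk)
where ω_5 = e^(-2πi/5)

Computing each X[k]:
X[0] = -4
X[1] = 2.1180-0.8123i
X[2] = -0.1180+3.4410i
X[3] = -0.1180-3.4410i
X[4] = 2.1180+0.8123i

X = [-4, 2.1180-0.8123i, -0.1180+3.4410i, -0.1180-3.4410i, 2.1180+0.8123i]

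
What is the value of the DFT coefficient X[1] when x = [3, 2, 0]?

X[1] = Σ(n=0 to 2) x[n] · ω_3^(1n) where ω_3 = e^(-2πi/3)
= (3)·ω_3^0 + (2)·ω_3^1 + (0)·ω_3^2

X[1] = 2.0000-1.7321i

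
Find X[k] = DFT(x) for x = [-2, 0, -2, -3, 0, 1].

X[k] = Σ(n=0 to 5) x[n] · ω_6^(nk)
where ω_6 = e^(-2πi/6)

Computing each X[k]:
X[0] = -6
X[1] = 2.5000+2.5981i
X[2] = -4.5000-0.8660i
X[3] = -2
X[4] = -4.5000+0.8660i
X[5] = 2.5000-2.5981i

X = [-6, 2.5000+2.5981i, -4.5000-0.8660i, -2, -4.5000+0.8660i, 2.5000-2.5981i]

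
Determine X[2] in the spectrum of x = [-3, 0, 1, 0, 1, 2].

X[2] = Σ(n=0 to 5) x[n] · ω_6^(2n) where ω_6 = e^(-2πi/6)
= (-3)·ω_6^0 + (0)·ω_6^2 + (1)·ω_6^4 + (0)·ω_6^6 + (1)·ω_6^8 + (2)·ω_6^10

X[2] = -5.0000+1.7321i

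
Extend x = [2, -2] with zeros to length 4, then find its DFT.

Original 2-point DFT: [0, 4]
Zero-padded 4-point DFT provides frequency interpolation.

DFT_4([x, 0, ...]) = [0, 2+2i, 4, 2-2i]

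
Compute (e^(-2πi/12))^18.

Since ω_12^12 = 1, powers reduce modulo 12.
18 mod 12 = 6
So ω_12^18 = ω_12^6 = e^(-2πi·6/12)

ω_12^18 = ω_12^6 = -1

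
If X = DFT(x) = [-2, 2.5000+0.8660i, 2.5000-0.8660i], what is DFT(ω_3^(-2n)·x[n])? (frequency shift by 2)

Modulation property: DFT(ω_3^(-2n)·x[n]) = X[(k-2) mod 3], so circularly shift X by 2 positions.

X[k-2] = [2.5000+0.8660i, 2.5000-0.8660i, -2]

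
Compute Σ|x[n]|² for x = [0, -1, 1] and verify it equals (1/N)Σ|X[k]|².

Time domain:
Σ|x[n]|² = |0|² + |-1|² + |1|² = 2.0000

Frequency domain:
(1/3)Σ|X[k]|² = (1/3)(|0|² + |1.7321i|² + |-1.7321i|²) = (1/3)·6.0000 = 2.0000

Both sides agree, confirming Parseval's theorem.

Σ|x[n]|² = (1/N)Σ|X[k]|² = 2.0000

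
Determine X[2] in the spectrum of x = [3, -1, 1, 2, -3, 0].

X[2] = Σ(n=0 to 5) x[n] · ω_6^(2n) where ω_6 = e^(-2πi/6)
= (3)·ω_6^0 + (-1)·ω_6^2 + (1)·ω_6^4 + (2)·ω_6^6 + (-3)·ω_6^8 + (0)·ω_6^10

X[2] = 6.5000+4.3301i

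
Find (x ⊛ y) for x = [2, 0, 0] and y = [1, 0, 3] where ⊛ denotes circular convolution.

(x ⊛ y)[n] = Σ(m=0 to 2) x[m] · y[(n-m) mod 3]

Computing each output sample:
(x ⊛ y)[0] = 2
(x ⊛ y)[1] = 0
(x ⊛ y)[2] = 6

x ⊛ y = [2, 0, 6]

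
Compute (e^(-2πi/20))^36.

Since ω_20^20 = 1, powers reduce modulo 20.
36 mod 20 = 16
So ω_20^36 = ω_20^16 = e^(-2πi·16/20)

ω_20^36 = ω_20^16 = 0.3090+0.9511i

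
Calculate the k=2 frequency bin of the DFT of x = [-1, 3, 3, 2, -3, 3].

X[2] = Σ(n=0 to 5) x[n] · ω_6^(2n) where ω_6 = e^(-2πi/6)
= (-1)·ω_6^0 + (3)·ω_6^2 + (3)·ω_6^4 + (2)·ω_6^6 + (-3)·ω_6^8 + (3)·ω_6^10

X[2] = -2.0000+5.1962i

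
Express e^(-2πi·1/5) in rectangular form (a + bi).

ω_5^1 = e^(-2πi·1/5)
= cos(-2π·1/5) + i·sin(-2π·1/5)
= cos(-2π/5) + i·sin(-2π/5)

ω_5^1 = cos(-2π/5) + i·sin(-2π/5) = 0.3090-0.9511i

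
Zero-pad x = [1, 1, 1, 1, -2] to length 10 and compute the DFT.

Original 5-point DFT: [2, -0.9271-2.8532i, 2.4271-1.7634i, 2.4271+1.7634i, -0.9271+2.8532i]
Zero-padded 10-point DFT provides frequency interpolation.

DFT_10([x, 0, ...]) = [2, 3.4271-1.3143i, -0.9271-2.8532i, 0.0729+2.1266i, 2.4271-1.7634i, -2, 2.4271+1.7634i, 0.0729-2.1266i, -0.9271+2.8532i, 3.4271+1.3143i]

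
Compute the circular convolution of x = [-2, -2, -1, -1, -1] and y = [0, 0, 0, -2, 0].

(x ⊛ y)[n] = Σ(m=0 to 4) x[m] · y[(n-m) mod 5]

Computing each output sample:
(x ⊛ y)[0] = 2
(x ⊛ y)[1] = 2
(x ⊛ y)[2] = 2
(x ⊛ y)[3] = 4
(x ⊛ y)[4] = 4

x ⊛ y = [2, 2, 2, 4, 4]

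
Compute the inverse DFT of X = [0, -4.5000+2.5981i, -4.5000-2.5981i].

x[n] = (1/3) Σ(k=0 to 2) X[k] · e^(2πikn/3)

Computing each x[n]:
x[0] = -3
x[1] = 0
x[2] = 3

x = [-3, 0, 3]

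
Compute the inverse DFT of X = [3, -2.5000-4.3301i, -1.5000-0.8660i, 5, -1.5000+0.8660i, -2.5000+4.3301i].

x[n] = (1/6) Σ(k=0 to 5) X[k] · e^(2πikn/6)

Computing each x[n]:
x[0] = 0
x[1] = 1
x[2] = 3
x[3] = 0
x[4] = 1
x[5] = -2

x = [0, 1, 3, 0, 1, -2]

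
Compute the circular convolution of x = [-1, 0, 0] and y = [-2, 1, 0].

(x ⊛ y)[n] = Σ(m=0 to 2) x[m] · y[(n-m) mod 3]

Computing each output sample:
(x ⊛ y)[0] = 2
(x ⊛ y)[1] = -1
(x ⊛ y)[2] = 0

x ⊛ y = [2, -1, 0]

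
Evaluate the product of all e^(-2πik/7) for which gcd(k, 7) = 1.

The primitive 7th roots of unity are ω_7^k for k coprime to 7: k ∈ {1, 2, 3, 4, 5, 6}
Their product equals the constant term of the cyclotomic polynomial Φ_7(x) up to sign.
For n ≥ 3, the product of all primitive nth roots of unity is 1. (For n=1 it is 1; for n=2 it is -1.)

1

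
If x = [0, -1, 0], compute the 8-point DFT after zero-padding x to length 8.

Original 3-point DFT: [-1, 0.5000+0.8660i, 0.5000-0.8660i]
Zero-padded 8-point DFT provides frequency interpolation.

DFT_8([x, 0, ...]) = [-1, -0.7071+0.7071i, 1i, 0.7071+0.7071i, 1, 0.7071-0.7071i, -1i, -0.7071-0.7071i]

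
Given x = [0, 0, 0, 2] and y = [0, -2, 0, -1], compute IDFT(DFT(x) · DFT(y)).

(x ⊛ y)[n] = Σ(m=0 to 3) x[m] · y[(n-m) mod 4]

Computing each output sample:
(x ⊛ y)[0] = -4
(x ⊛ y)[1] = 0
(x ⊛ y)[2] = -2
(x ⊛ y)[3] = 0

x ⊛ y = [-4, 0, -2, 0]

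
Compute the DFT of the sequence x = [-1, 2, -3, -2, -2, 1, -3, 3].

X[k] = Σ(n=0 to 7) x[n] · ω_8^(nk)
where ω_8 = e^(-2πi/8)

Computing each X[k]:
X[0] = -5
X[1] = 5.2426+2.8284i
X[2] = 3-2i
X[3] = -3.2426+2.8284i
X[4] = -13
X[5] = -3.2426-2.8284i
X[6] = 3+2i
X[7] = 5.2426-2.8284i

X = [-5, 5.2426+2.8284i, 3-2i, -3.2426+2.8284i, -13, -3.2426-2.8284i, 3+2i, 5.2426-2.8284i]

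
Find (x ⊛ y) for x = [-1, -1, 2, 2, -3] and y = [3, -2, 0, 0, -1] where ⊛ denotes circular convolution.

(x ⊛ y)[n] = Σ(m=0 to 4) x[m] · y[(n-m) mod 5]

Computing each output sample:
(x ⊛ y)[0] = 4
(x ⊛ y)[1] = -3
(x ⊛ y)[2] = 6
(x ⊛ y)[3] = 5
(x ⊛ y)[4] = -12

x ⊛ y = [4, -3, 6, 5, -12]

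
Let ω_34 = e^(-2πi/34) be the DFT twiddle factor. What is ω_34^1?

ω_34^1 = e^(-2πi·1/34)
= cos(-2π·1/34) + i·sin(-2π·1/34)
= cos(-2π/34) + i·sin(-2π/34)

ω_34^1 = cos(-2π/34) + i·sin(-2π/34) = 0.9830-0.1837i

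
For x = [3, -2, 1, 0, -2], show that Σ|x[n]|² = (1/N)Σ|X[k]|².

Time domain:
Σ|x[n]|² = |3|² + |-2|² + |1|² + |0|² + |-2|² = 18.0000

Frequency domain:
(1/5)Σ|X[k]|² = (1/5)(|0|² + |0.9549-0.5878i|² + |6.5451+0.9511i|² + |6.5451-0.9511i|² + |0.9549+0.5878i|²) = (1/5)·90.0000 = 18.0000

Both sides agree, confirming Parseval's theorem.

Σ|x[n]|² = (1/N)Σ|X[k]|² = 18.0000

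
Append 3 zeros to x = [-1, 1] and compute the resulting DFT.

Original 2-point DFT: [0, -2]
Zero-padded 5-point DFT provides frequency interpolation.

DFT_5([x, 0, ...]) = [0, -0.6910-0.9511i, -1.8090-0.5878i, -1.8090+0.5878i, -0.6910+0.9511i]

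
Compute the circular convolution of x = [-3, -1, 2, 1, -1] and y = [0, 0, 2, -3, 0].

(x ⊛ y)[n] = Σ(m=0 to 4) x[m] · y[(n-m) mod 5]

Computing each output sample:
(x ⊛ y)[0] = -4
(x ⊛ y)[1] = -5
(x ⊛ y)[2] = -3
(x ⊛ y)[3] = 7
(x ⊛ y)[4] = 7

x ⊛ y = [-4, -5, -3, 7, 7]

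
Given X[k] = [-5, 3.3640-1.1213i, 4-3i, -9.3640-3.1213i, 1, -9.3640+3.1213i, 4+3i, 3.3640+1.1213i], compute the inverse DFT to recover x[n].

x[n] = (1/8) Σ(k=0 to 7) X[k] · e^(2πikn/8)

Computing each x[n]:
x[0] = -1
x[1] = 3
x[2] = -2
x[3] = -3
x[4] = 2
x[5] = -3
x[6] = -1
x[7] = 0

x = [-1, 3, -2, -3, 2, -3, -1, 0]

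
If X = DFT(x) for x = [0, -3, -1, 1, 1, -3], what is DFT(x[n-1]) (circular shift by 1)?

Time shift by 1: X_shifted[k] = ω_6^(1k) · X[k]
Shifted x = [-3, 0, -3, -1, 1, 1]

DFT(x[n-1]) = [-5, -0.5000+4.3301i, -3.5000-2.5981i, -5, -3.5000+2.5981i, -0.5000-4.3301i]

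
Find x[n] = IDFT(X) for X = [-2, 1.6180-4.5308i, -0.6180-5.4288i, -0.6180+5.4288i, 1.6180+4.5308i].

x[n] = (1/5) Σ(k=0 to 4) X[k] · e^(2πikn/5)

Computing each x[n]:
x[0] = 0
x[1] = 3
x[2] = -2
x[3] = 0
x[4] = -3

x = [0, 3, -2, 0, -3]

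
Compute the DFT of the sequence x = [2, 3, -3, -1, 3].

X[k] = Σ(n=0 to 4) x[n] · ω_5^(nk)
where ω_5 = e^(-2πi/5)

Computing each X[k]:
X[0] = 4
X[1] = 7.0902+1.1756i
X[2] = -4.0902-1.9021i
X[3] = -4.0902+1.9021i
X[4] = 7.0902-1.1756i

X = [4, 7.0902+1.1756i, -4.0902-1.9021i, -4.0902+1.9021i, 7.0902-1.1756i]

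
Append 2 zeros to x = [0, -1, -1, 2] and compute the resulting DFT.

Original 4-point DFT: [0, 1+3i, -2, 1-3i]
Zero-padded 6-point DFT provides frequency interpolation.

DFT_6([x, 0, ...]) = [0, -2.0000+1.7321i, 3, -2, 3, -2.0000-1.7321i]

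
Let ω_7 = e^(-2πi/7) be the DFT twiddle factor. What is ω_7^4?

ω_7^4 = e^(-2πi·4/7)
= cos(-2π·4/7) + i·sin(-2π·4/7)
= cos(-8π/7) + i·sin(-8π/7)

ω_7^4 = cos(-8π/7) + i·sin(-8π/7) = -0.9010+0.4339i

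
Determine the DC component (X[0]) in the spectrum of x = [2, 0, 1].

X[0] = Σ(n=0 to 2) x[n] · ω_3^0 = Σ x[n]
= (2) + (0) + (1)

X[0] = 3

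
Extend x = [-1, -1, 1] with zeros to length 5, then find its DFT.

Original 3-point DFT: [-1, -1.0000+1.7321i, -1.0000-1.7321i]
Zero-padded 5-point DFT provides frequency interpolation.

DFT_5([x, 0, ...]) = [-1, -2.1180+0.3633i, 0.1180+1.5388i, 0.1180-1.5388i, -2.1180-0.3633i]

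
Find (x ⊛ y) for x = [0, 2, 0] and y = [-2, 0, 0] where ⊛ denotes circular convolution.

(x ⊛ y)[n] = Σ(m=0 to 2) x[m] · y[(n-m) mod 3]

Computing each output sample:
(x ⊛ y)[0] = 0
(x ⊛ y)[1] = -4
(x ⊛ y)[2] = 0

x ⊛ y = [0, -4, 0]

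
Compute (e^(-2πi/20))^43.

Since ω_20^20 = 1, powers reduce modulo 20.
43 mod 20 = 3
So ω_20^43 = ω_20^3 = e^(-2πi·3/20)

ω_20^43 = ω_20^3 = 0.5878-0.8090i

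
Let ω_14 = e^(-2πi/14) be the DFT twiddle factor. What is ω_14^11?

ω_14^11 = e^(-2πi·11/14)
= cos(-2π·11/14) + i·sin(-2π·11/14)
= cos(-22π/14) + i·sin(-22π/14)

ω_14^11 = cos(-22π/14) + i·sin(-22π/14) = 0.2225+0.9749i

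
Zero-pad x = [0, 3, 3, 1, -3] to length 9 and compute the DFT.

Original 5-point DFT: [4, -3.2361-6.8819i, 1.2361-1.6246i, 1.2361+1.6246i, -3.2361+6.8819i]
Zero-padded 9-point DFT provides frequency interpolation.

DFT_9([x, 0, ...]) = [4, 5.1382-4.7228i, -5.0963-5.0428i, -0.5000+2.5981i, -1.5419-2.9181i, -1.5419+2.9181i, -0.5000-2.5981i, -5.0963+5.0428i, 5.1382+4.7228i]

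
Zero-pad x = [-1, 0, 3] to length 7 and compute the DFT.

Original 3-point DFT: [2, -2.5000+2.5981i, -2.5000-2.5981i]
Zero-padded 7-point DFT provides frequency interpolation.

DFT_7([x, 0, ...]) = [2, -1.6676-2.9248i, -3.7029+1.3017i, 0.8705+2.3455i, 0.8705-2.3455i, -3.7029-1.3017i, -1.6676+2.9248i]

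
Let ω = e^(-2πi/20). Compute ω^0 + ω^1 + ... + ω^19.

Sum of all nth roots of unity equals 0 for n > 1 (geometric series with r ≠ 1).

0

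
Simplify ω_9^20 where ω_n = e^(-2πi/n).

Since ω_9^9 = 1, powers reduce modulo 9.
20 mod 9 = 2
So ω_9^20 = ω_9^2 = e^(-2πi·2/9)

ω_9^20 = ω_9^2 = 0.1736-0.9848i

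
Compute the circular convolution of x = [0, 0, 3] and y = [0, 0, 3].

(x ⊛ y)[n] = Σ(m=0 to 2) x[m] · y[(n-m) mod 3]

Computing each output sample:
(x ⊛ y)[0] = 0
(x ⊛ y)[1] = 9
(x ⊛ y)[2] = 0

x ⊛ y = [0, 9, 0]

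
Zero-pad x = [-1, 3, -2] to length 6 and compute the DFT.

Original 3-point DFT: [0, -1.5000-4.3301i, -1.5000+4.3301i]
Zero-padded 6-point DFT provides frequency interpolation.

DFT_6([x, 0, ...]) = [0, 1.5000-0.8660i, -1.5000-4.3301i, -6, -1.5000+4.3301i, 1.5000+0.8660i]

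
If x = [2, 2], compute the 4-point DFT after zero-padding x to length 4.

Original 2-point DFT: [4, 0]
Zero-padded 4-point DFT provides frequency interpolation.

DFT_4([x, 0, ...]) = [4, 2-2i, 0, 2+2i]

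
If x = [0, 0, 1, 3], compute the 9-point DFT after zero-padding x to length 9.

Original 4-point DFT: [4, -1+3i, -2, -1-3i]
Zero-padded 9-point DFT provides frequency interpolation.

DFT_9([x, 0, ...]) = [4, -1.3264-3.5829i, -2.4397+2.2561i, 2.5000+0.8660i, -0.7340-1.9553i, -0.7340+1.9553i, 2.5000-0.8660i, -2.4397-2.2561i, -1.3264+3.5829i]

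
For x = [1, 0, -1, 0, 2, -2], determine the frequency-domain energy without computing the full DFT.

Parseval: Σ|x[n]|² = (1/N)Σ|X[k]|², so Σ|X[k]|² = N·Σ|x[n]|² = 6·10.0000

Σ|X[k]|² = N·Σ|x[n]|² = 6·10.0000 = 60.0000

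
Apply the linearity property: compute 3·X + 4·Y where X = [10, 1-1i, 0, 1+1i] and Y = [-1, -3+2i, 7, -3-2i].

By linearity: DFT(3x + 4y) = 3·DFT(x) + 4·DFT(y)
= 3·[10, 1-1i, 0, 1+1i] + 4·[-1, -3+2i, 7, -3-2i]

Computing element-wise:
Z[0] = 3·(10) + 4·(-1) = 26
Z[1] = 3·(1-1i) + 4·(-3+2i) = -9+5i
Z[2] = 3·(0) + 4·(7) = 28
Z[3] = 3·(1+1i) + 4·(-3-2i) = -9-5i

DFT(3x + 4y) = 3·X + 4·Y = [26, -9+5i, 28, -9-5i]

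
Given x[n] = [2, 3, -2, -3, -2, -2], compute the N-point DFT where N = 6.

X[k] = Σ(n=0 to 5) x[n] · ω_6^(nk)
where ω_6 = e^(-2πi/6)

Computing each X[k]:
X[0] = -4
X[1] = 7.5000-4.3301i
X[2] = 0.5000-4.3301i
X[3] = 0
X[4] = 0.5000+4.3301i
X[5] = 7.5000+4.3301i

X = [-4, 7.5000-4.3301i, 0.5000-4.3301i, 0, 0.5000+4.3301i, 7.5000+4.3301i]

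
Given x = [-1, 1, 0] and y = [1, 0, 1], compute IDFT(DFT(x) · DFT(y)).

(x ⊛ y)[n] = Σ(m=0 to 2) x[m] · y[(n-m) mod 3]

Computing each output sample:
(x ⊛ y)[0] = 0
(x ⊛ y)[1] = 1
(x ⊛ y)[2] = -1

x ⊛ y = [0, 1, -1]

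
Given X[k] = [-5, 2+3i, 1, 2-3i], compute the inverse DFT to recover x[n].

x[n] = (1/4) Σ(k=0 to 3) X[k] · e^(2πikn/4)

Computing each x[n]:
x[0] = 0
x[1] = -3
x[2] = -2
x[3] = 0

x = [0, -3, -2, 0]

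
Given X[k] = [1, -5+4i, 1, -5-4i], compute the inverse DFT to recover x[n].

x[n] = (1/4) Σ(k=0 to 3) X[k] · e^(2πikn/4)

Computing each x[n]:
x[0] = -2
x[1] = -2
x[2] = 3
x[3] = 2

x = [-2, -2, 3, 2]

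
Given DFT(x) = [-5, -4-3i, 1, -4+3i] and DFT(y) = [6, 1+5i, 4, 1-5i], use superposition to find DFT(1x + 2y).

By linearity: DFT(1x + 2y) = 1·DFT(x) + 2·DFT(y)
= 1·[-5, -4-3i, 1, -4+3i] + 2·[6, 1+5i, 4, 1-5i]

Computing element-wise:
Z[0] = 1·(-5) + 2·(6) = 7
Z[1] = 1·(-4-3i) + 2·(1+5i) = -2+7i
Z[2] = 1·(1) + 2·(4) = 9
Z[3] = 1·(-4+3i) + 2·(1-5i) = -2-7i

DFT(1x + 2y) = 1·X + 2·Y = [7, -2+7i, 9, -2-7i]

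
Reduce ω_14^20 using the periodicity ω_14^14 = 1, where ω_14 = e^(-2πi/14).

Since ω_14^14 = 1, powers reduce modulo 14.
20 mod 14 = 6
So ω_14^20 = ω_14^6 = e^(-2πi·6/14)

ω_14^20 = ω_14^6 = -0.9010-0.4339i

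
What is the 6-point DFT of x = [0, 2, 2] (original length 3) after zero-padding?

Original 3-point DFT: [4, -2, -2]
Zero-padded 6-point DFT provides frequency interpolation.

DFT_6([x, 0, ...]) = [4, -3.4641i, -2, 0, -2, 3.4641i]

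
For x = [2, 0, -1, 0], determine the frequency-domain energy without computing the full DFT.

Parseval: Σ|x[n]|² = (1/N)Σ|X[k]|², so Σ|X[k]|² = N·Σ|x[n]|² = 4·5.0000

Σ|X[k]|² = N·Σ|x[n]|² = 4·5.0000 = 20.0000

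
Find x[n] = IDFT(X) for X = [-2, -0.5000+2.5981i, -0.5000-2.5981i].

x[n] = (1/3) Σ(k=0 to 2) X[k] · e^(2πikn/3)

Computing each x[n]:
x[0] = -1
x[1] = -2
x[2] = 1

x = [-1, -2, 1]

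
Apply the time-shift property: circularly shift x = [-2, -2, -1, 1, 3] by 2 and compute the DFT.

Time shift by 2: X_shifted[k] = ω_5^(2k) · X[k]
Shifted x = [1, 3, -2, -2, -1]

DFT(x[n-2]) = [-1, 4.8541-3.8042i, -1.8541-2.3511i, -1.8541+2.3511i, 4.8541+3.8042i]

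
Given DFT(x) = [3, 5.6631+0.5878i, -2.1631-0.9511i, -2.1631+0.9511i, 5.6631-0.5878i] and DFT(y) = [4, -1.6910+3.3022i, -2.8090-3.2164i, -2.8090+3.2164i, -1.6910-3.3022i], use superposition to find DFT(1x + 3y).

By linearity: DFT(1x + 3y) = 1·DFT(x) + 3·DFT(y)
= 1·[3, 5.6631+0.5878i, -2.1631-0.9511i, -2.1631+0.9511i, 5.6631-0.5878i] + 3·[4, -1.6910+3.3022i, -2.8090-3.2164i, -2.8090+3.2164i, -1.6910-3.3022i]

Computing element-wise:
Z[0] = 1·(3) + 3·(4) = 15
Z[1] = 1·(5.6631+0.5878i) + 3·(-1.6910+3.3022i) = 0.5901+10.4944i
Z[2] = 1·(-2.1631-0.9511i) + 3·(-2.8090-3.2164i) = -10.5901-10.6003i
Z[3] = 1·(-2.1631+0.9511i) + 3·(-2.8090+3.2164i) = -10.5901+10.6003i
Z[4] = 1·(5.6631-0.5878i) + 3·(-1.6910-3.3022i) = 0.5901-10.4944i

DFT(1x + 3y) = 1·X + 3·Y = [15, 0.5901+10.4944i, -10.5901-10.6003i, -10.5901+10.6003i, 0.5901-10.4944i]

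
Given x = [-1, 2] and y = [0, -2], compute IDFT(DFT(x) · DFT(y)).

(x ⊛ y)[n] = Σ(m=0 to 1) x[m] · y[(n-m) mod 2]

Computing each output sample:
(x ⊛ y)[0] = -4
(x ⊛ y)[1] = 2

x ⊛ y = [-4, 2]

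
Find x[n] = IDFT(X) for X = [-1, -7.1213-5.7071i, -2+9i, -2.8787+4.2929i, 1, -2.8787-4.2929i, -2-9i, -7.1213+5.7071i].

x[n] = (1/8) Σ(k=0 to 7) X[k] · e^(2πikn/8)

Computing each x[n]:
x[0] = -3
x[1] = -3
x[2] = 3
x[3] = 3
x[4] = 2
x[5] = -2
x[6] = -2
x[7] = 1

x = [-3, -3, 3, 3, 2, -2, -2, 1]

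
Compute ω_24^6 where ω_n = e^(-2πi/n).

ω_24^6 = e^(-2πi·6/24)
= cos(-2π·6/24) + i·sin(-2π·6/24)
= cos(-12π/24) + i·sin(-12π/24)

ω_24^6 = cos(-12π/24) + i·sin(-12π/24) = -1i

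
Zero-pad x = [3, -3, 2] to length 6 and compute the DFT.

Original 3-point DFT: [2, 3.5000+4.3301i, 3.5000-4.3301i]
Zero-padded 6-point DFT provides frequency interpolation.

DFT_6([x, 0, ...]) = [2, 0.5000+0.8660i, 3.5000+4.3301i, 8, 3.5000-4.3301i, 0.5000-0.8660i]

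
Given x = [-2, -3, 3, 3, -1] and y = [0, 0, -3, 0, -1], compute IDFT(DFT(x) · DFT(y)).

(x ⊛ y)[n] = Σ(m=0 to 4) x[m] · y[(n-m) mod 5]

Computing each output sample:
(x ⊛ y)[0] = -6
(x ⊛ y)[1] = 0
(x ⊛ y)[2] = 3
(x ⊛ y)[3] = 10
(x ⊛ y)[4] = -7

x ⊛ y = [-6, 0, 3, 10, -7]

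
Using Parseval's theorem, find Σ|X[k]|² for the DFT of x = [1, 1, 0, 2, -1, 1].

Parseval: Σ|x[n]|² = (1/N)Σ|X[k]|², so Σ|X[k]|² = N·Σ|x[n]|² = 6·8.0000

Σ|X[k]|² = N·Σ|x[n]|² = 6·8.0000 = 48.0000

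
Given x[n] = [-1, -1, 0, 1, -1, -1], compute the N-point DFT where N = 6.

X[k] = Σ(n=0 to 5) x[n] · ω_6^(nk)
where ω_6 = e^(-2πi/6)

Computing each X[k]:
X[0] = -3
X[1] = -2.5000-0.8660i
X[2] = 1.5000+0.8660i
X[3] = -1
X[4] = 1.5000-0.8660i
X[5] = -2.5000+0.8660i

X = [-3, -2.5000-0.8660i, 1.5000+0.8660i, -1, 1.5000-0.8660i, -2.5000+0.8660i]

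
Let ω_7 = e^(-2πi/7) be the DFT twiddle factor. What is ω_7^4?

ω_7^4 = e^(-2πi·4/7)
= cos(-2π·4/7) + i·sin(-2π·4/7)
= cos(-8π/7) + i·sin(-8π/7)

ω_7^4 = cos(-8π/7) + i·sin(-8π/7) = -0.9010+0.4339i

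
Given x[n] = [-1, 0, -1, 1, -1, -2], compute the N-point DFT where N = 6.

X[k] = Σ(n=0 to 5) x[n] · ω_6^(nk)
where ω_6 = e^(-2πi/6)

Computing each X[k]:
X[0] = -4
X[1] = -2.0000-1.7321i
X[2] = 2.0000-1.7321i
X[3] = -2
X[4] = 2.0000+1.7321i
X[5] = -2.0000+1.7321i

X = [-4, -2.0000-1.7321i, 2.0000-1.7321i, -2, 2.0000+1.7321i, -2.0000+1.7321i]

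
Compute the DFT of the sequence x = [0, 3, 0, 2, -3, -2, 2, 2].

X[k] = Σ(n=0 to 7) x[n] · ω_8^(nk)
where ω_8 = e^(-2πi/8)

Computing each X[k]:
X[0] = 4
X[1] = 6.5355-1.5355i
X[2] = -5+3i
X[3] = -0.5355-5.5355i
X[4] = -6
X[5] = -0.5355+5.5355i
X[6] = -5-3i
X[7] = 6.5355+1.5355i

X = [4, 6.5355-1.5355i, -5+3i, -0.5355-5.5355i, -6, -0.5355+5.5355i, -5-3i, 6.5355+1.5355i]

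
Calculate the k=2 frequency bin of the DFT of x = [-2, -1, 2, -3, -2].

X[2] = Σ(n=0 to 4) x[n] · ω_5^(2n) where ω_5 = e^(-2πi/5)
= (-2)·ω_5^0 + (-1)·ω_5^2 + (2)·ω_5^4 + (-3)·ω_5^6 + (-2)·ω_5^8

X[2] = 0.1180+4.1675i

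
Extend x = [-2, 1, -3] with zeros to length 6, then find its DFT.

Original 3-point DFT: [-4, -1.0000-3.4641i, -1.0000+3.4641i]
Zero-padded 6-point DFT provides frequency interpolation.

DFT_6([x, 0, ...]) = [-4, 1.7321i, -1.0000-3.4641i, -6, -1.0000+3.4641i, -1.7321i]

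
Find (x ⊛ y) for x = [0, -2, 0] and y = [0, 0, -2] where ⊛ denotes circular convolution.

(x ⊛ y)[n] = Σ(m=0 to 2) x[m] · y[(n-m) mod 3]

Computing each output sample:
(x ⊛ y)[0] = 4
(x ⊛ y)[1] = 0
(x ⊛ y)[2] = 0

x ⊛ y = [4, 0, 0]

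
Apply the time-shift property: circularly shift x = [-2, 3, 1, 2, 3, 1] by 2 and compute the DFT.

Time shift by 2: X_shifted[k] = ω_6^(2k) · X[k]
Shifted x = [3, 1, -2, 3, 1, 2]

DFT(x[n-2]) = [8, 2.0000+3.4641i, 5.0000-1.7321i, -4, 5.0000+1.7321i, 2.0000-3.4641i]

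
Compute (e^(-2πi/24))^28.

Since ω_24^24 = 1, powers reduce modulo 24.
28 mod 24 = 4
So ω_24^28 = ω_24^4 = e^(-2πi·4/24)

ω_24^28 = ω_24^4 = 0.5000-0.8660i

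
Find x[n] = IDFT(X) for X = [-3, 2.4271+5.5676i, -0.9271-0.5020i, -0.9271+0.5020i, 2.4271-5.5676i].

x[n] = (1/5) Σ(k=0 to 4) X[k] · e^(2πikn/5)

Computing each x[n]:
x[0] = 0
x[1] = -2
x[2] = -3
x[3] = 0
x[4] = 2

x = [0, -2, -3, 0, 2]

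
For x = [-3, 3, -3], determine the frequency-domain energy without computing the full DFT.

Parseval: Σ|x[n]|² = (1/N)Σ|X[k]|², so Σ|X[k]|² = N·Σ|x[n]|² = 3·27.0000

Σ|X[k]|² = N·Σ|x[n]|² = 3·27.0000 = 81.0000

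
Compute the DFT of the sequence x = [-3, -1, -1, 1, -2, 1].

X[k] = Σ(n=0 to 5) x[n] · ω_6^(nk)
where ω_6 = e^(-2πi/6)

Computing each X[k]:
X[0] = -5
X[1] = -2.5000+0.8660i
X[2] = -0.5000+2.5981i
X[3] = -7
X[4] = -0.5000-2.5981i
X[5] = -2.5000-0.8660i

X = [-5, -2.5000+0.8660i, -0.5000+2.5981i, -7, -0.5000-2.5981i, -2.5000-0.8660i]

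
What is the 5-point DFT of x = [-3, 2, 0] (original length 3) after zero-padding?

Original 3-point DFT: [-1, -4.0000-1.7321i, -4.0000+1.7321i]
Zero-padded 5-point DFT provides frequency interpolation.

DFT_5([x, 0, ...]) = [-1, -2.3820-1.9021i, -4.6180-1.1756i, -4.6180+1.1756i, -2.3820+1.9021i]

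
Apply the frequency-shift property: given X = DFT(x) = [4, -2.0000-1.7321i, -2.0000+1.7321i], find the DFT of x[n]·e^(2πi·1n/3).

Modulation property: DFT(ω_3^(-1n)·x[n]) = X[(k-1) mod 3], so circularly shift X by 1 positions.

X[k-1] = [-2.0000+1.7321i, 4, -2.0000-1.7321i]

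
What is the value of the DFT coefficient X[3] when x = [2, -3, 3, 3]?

X[3] = Σ(n=0 to 3) x[n] · ω_4^(3n) where ω_4 = e^(-2πi/4)
= (2)·ω_4^0 + (-3)·ω_4^3 + (3)·ω_4^6 + (3)·ω_4^9

X[3] = -1-6i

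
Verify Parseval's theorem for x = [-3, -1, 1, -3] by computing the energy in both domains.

Time domain:
Σ|x[n]|² = |-3|² + |-1|² + |1|² + |-3|² = 20.0000

Frequency domain:
(1/4)Σ|X[k]|² = (1/4)(|-6|² + |-4-2i|² + |2|² + |-4+2i|²) = (1/4)·80.0000 = 20.0000

Both sides agree, confirming Parseval's theorem.

Σ|x[n]|² = (1/N)Σ|X[k]|² = 20.0000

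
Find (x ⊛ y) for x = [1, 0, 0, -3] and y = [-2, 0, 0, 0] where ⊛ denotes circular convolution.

(x ⊛ y)[n] = Σ(m=0 to 3) x[m] · y[(n-m) mod 4]

Computing each output sample:
(x ⊛ y)[0] = -2
(x ⊛ y)[1] = 0
(x ⊛ y)[2] = 0
(x ⊛ y)[3] = 6

x ⊛ y = [-2, 0, 0, 6]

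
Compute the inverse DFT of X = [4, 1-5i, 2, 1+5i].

x[n] = (1/4) Σ(k=0 to 3) X[k] · e^(2πikn/4)

Computing each x[n]:
x[0] = 2
x[1] = 3
x[2] = 1
x[3] = -2

x = [2, 3, 1, -2]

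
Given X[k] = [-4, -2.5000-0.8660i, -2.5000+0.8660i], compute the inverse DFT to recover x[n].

x[n] = (1/3) Σ(k=0 to 2) X[k] · e^(2πikn/3)

Computing each x[n]:
x[0] = -3
x[1] = 0
x[2] = -1

x = [-3, 0, -1]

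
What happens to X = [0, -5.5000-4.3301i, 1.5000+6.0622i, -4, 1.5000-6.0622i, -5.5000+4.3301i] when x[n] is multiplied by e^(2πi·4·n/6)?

Modulation property: DFT(ω_6^(-4n)·x[n]) = X[(k-4) mod 6], so circularly shift X by 4 positions.

X[k-4] = [1.5000+6.0622i, -4, 1.5000-6.0622i, -5.5000+4.3301i, 0, -5.5000-4.3301i]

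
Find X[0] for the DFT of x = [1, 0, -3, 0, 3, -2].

X[0] = Σ(n=0 to 5) x[n] · ω_6^0 = Σ x[n]
= (1) + (0) + (-3) + (0) + (3) + (-2)

X[0] = -1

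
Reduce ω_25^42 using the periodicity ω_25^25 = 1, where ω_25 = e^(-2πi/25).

Since ω_25^25 = 1, powers reduce modulo 25.
42 mod 25 = 17
So ω_25^42 = ω_25^17 = e^(-2πi·17/25)

ω_25^42 = ω_25^17 = -0.4258+0.9048i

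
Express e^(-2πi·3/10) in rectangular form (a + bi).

ω_10^3 = e^(-2πi·3/10)
= cos(-2π·3/10) + i·sin(-2π·3/10)
= cos(-6π/10) + i·sin(-6π/10)

ω_10^3 = cos(-6π/10) + i·sin(-6π/10) = -0.3090-0.9511i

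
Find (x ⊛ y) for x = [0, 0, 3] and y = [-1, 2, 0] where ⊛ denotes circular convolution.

(x ⊛ y)[n] = Σ(m=0 to 2) x[m] · y[(n-m) mod 3]

Computing each output sample:
(x ⊛ y)[0] = 6
(x ⊛ y)[1] = 0
(x ⊛ y)[2] = -3

x ⊛ y = [6, 0, -3]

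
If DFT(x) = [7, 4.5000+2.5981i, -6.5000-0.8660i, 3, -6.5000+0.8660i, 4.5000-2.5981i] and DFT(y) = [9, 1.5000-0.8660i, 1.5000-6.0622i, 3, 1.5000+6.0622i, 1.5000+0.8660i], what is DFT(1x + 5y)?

By linearity: DFT(1x + 5y) = 1·DFT(x) + 5·DFT(y)
= 1·[7, 4.5000+2.5981i, -6.5000-0.8660i, 3, -6.5000+0.8660i, 4.5000-2.5981i] + 5·[9, 1.5000-0.8660i, 1.5000-6.0622i, 3, 1.5000+6.0622i, 1.5000+0.8660i]

Computing element-wise:
Z[0] = 1·(7) + 5·(9) = 52
Z[1] = 1·(4.5000+2.5981i) + 5·(1.5000-0.8660i) = 12.0000-1.7319i
Z[2] = 1·(-6.5000-0.8660i) + 5·(1.5000-6.0622i) = 1.0000-31.1770i
Z[3] = 1·(3) + 5·(3) = 18
Z[4] = 1·(-6.5000+0.8660i) + 5·(1.5000+6.0622i) = 1.0000+31.1770i
Z[5] = 1·(4.5000-2.5981i) + 5·(1.5000+0.8660i) = 12.0000+1.7319i

DFT(1x + 5y) = 1·X + 5·Y = [52, 12.0000-1.7319i, 1.0000-31.1770i, 18, 1.0000+31.1770i, 12.0000+1.7319i]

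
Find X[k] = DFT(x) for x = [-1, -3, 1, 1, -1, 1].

X[k] = Σ(n=0 to 5) x[n] · ω_6^(nk)
where ω_6 = e^(-2πi/6)

Computing each X[k]:
X[0] = -2
X[1] = -3.0000+1.7321i
X[2] = 1.0000+5.1962i
X[3] = 0
X[4] = 1.0000-5.1962i
X[5] = -3.0000-1.7321i

X = [-2, -3.0000+1.7321i, 1.0000+5.1962i, 0, 1.0000-5.1962i, -3.0000-1.7321i]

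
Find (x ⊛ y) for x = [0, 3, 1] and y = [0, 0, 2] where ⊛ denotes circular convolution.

(x ⊛ y)[n] = Σ(m=0 to 2) x[m] · y[(n-m) mod 3]

Computing each output sample:
(x ⊛ y)[0] = 6
(x ⊛ y)[1] = 2
(x ⊛ y)[2] = 0

x ⊛ y = [6, 2, 0]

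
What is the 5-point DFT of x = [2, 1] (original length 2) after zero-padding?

Original 2-point DFT: [3, 1]
Zero-padded 5-point DFT provides frequency interpolation.

DFT_5([x, 0, ...]) = [3, 2.3090-0.9511i, 1.1910-0.5878i, 1.1910+0.5878i, 2.3090+0.9511i]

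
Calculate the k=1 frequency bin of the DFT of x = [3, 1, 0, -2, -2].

X[1] = Σ(n=0 to 4) x[n] · ω_5^(1n) where ω_5 = e^(-2πi/5)
= (3)·ω_5^0 + (1)·ω_5^1 + (0)·ω_5^2 + (-2)·ω_5^3 + (-2)·ω_5^4

X[1] = 4.3090-4.0287i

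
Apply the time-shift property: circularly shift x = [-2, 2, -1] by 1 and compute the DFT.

Time shift by 1: X_shifted[k] = ω_3^(1k) · X[k]
Shifted x = [-1, -2, 2]

DFT(x[n-1]) = [-1, -1.0000+3.4641i, -1.0000-3.4641i]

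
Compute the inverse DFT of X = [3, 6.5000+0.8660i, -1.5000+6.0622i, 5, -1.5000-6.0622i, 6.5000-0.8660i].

x[n] = (1/6) Σ(k=0 to 5) X[k] · e^(2πikn/6)

Computing each x[n]:
x[0] = 3
x[1] = -1
x[2] = 2
x[3] = -3
x[4] = -1
x[5] = 3

x = [3, -1, 2, -3, -1, 3]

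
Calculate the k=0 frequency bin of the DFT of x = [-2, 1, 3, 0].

X[0] = Σ(n=0 to 3) x[n] · ω_4^0 = Σ x[n]
= (-2) + (1) + (3) + (0)

X[0] = 2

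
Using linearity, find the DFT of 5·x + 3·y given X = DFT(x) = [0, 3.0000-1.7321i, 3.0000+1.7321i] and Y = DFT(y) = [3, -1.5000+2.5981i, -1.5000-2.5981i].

By linearity: DFT(5x + 3y) = 5·DFT(x) + 3·DFT(y)
= 5·[0, 3.0000-1.7321i, 3.0000+1.7321i] + 3·[3, -1.5000+2.5981i, -1.5000-2.5981i]

Computing element-wise:
Z[0] = 5·(0) + 3·(3) = 9
Z[1] = 5·(3.0000-1.7321i) + 3·(-1.5000+2.5981i) = 10.5000-0.8662i
Z[2] = 5·(3.0000+1.7321i) + 3·(-1.5000-2.5981i) = 10.5000+0.8662i

DFT(5x + 3y) = 5·X + 3·Y = [9, 10.5000-0.8662i, 10.5000+0.8662i]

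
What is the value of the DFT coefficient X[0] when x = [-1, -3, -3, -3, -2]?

X[0] = Σ(n=0 to 4) x[n] · ω_5^0 = Σ x[n]
= (-1) + (-3) + (-3) + (-3) + (-2)

X[0] = -12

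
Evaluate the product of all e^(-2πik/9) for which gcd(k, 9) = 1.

The primitive 9th roots of unity are ω_9^k for k coprime to 9: k ∈ {1, 2, 4, 5, 7, 8}
Their product equals the constant term of the cyclotomic polynomial Φ_9(x) up to sign.
For n ≥ 3, the product of all primitive nth roots of unity is 1. (For n=1 it is 1; for n=2 it is -1.)

1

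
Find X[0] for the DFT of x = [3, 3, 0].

X[0] = Σ(n=0 to 2) x[n] · ω_3^0 = Σ x[n]
= (3) + (3) + (0)

X[0] = 6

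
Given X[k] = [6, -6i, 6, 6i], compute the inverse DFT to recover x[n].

x[n] = (1/4) Σ(k=0 to 3) X[k] · e^(2πikn/4)

Computing each x[n]:
x[0] = 3
x[1] = 3
x[2] = 3
x[3] = -3

x = [3, 3, 3, -3]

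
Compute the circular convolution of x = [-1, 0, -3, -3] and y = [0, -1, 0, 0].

(x ⊛ y)[n] = Σ(m=0 to 3) x[m] · y[(n-m) mod 4]

Computing each output sample:
(x ⊛ y)[0] = 3
(x ⊛ y)[1] = 1
(x ⊛ y)[2] = 0
(x ⊛ y)[3] = 3

x ⊛ y = [3, 1, 0, 3]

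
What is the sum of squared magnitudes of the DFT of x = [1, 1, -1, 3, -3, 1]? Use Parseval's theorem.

Parseval: Σ|x[n]|² = (1/N)Σ|X[k]|², so Σ|X[k]|² = N·Σ|x[n]|² = 6·22.0000

Σ|X[k]|² = N·Σ|x[n]|² = 6·22.0000 = 132.0000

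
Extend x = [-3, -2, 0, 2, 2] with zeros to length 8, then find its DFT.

Original 5-point DFT: [-1, -4.6180+4.9798i, -2.3820+0.4490i, -2.3820-0.4490i, -4.6180-4.9798i]
Zero-padded 8-point DFT provides frequency interpolation.

DFT_8([x, 0, ...]) = [-1, -7.8284, -1+4i, -2.1716, -1, -2.1716, -1-4i, -7.8284]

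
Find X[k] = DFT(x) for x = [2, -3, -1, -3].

X[k] = Σ(n=0 to 3) x[n] · ω_4^(nk)
where ω_4 = e^(-2πi/4)

Computing each X[k]:
X[0] = -5
X[1] = 3
X[2] = 7
X[3] = 3

X = [-5, 3, 7, 3]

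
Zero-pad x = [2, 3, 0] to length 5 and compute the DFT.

Original 3-point DFT: [5, 0.5000-2.5981i, 0.5000+2.5981i]
Zero-padded 5-point DFT provides frequency interpolation.

DFT_5([x, 0, ...]) = [5, 2.9271-2.8532i, -0.4271-1.7634i, -0.4271+1.7634i, 2.9271+2.8532i]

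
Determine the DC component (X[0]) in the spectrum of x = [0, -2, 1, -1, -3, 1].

X[0] = Σ(n=0 to 5) x[n] · ω_6^0 = Σ x[n]
= (0) + (-2) + (1) + (-1) + (-3) + (1)

X[0] = -4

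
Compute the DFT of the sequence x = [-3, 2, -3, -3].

X[k] = Σ(n=0 to 3) x[n] · ω_4^(nk)
where ω_4 = e^(-2πi/4)

Computing each X[k]:
X[0] = -7
X[1] = -5i
X[2] = -5
X[3] = 5i

X = [-7, -5i, -5, 5i]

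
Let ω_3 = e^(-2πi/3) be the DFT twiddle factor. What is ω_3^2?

ω_3^2 = e^(-2πi·2/3)
= cos(-2π·2/3) + i·sin(-2π·2/3)
= cos(-4π/3) + i·sin(-4π/3)

ω_3^2 = cos(-4π/3) + i·sin(-4π/3) = -0.5000+0.8660i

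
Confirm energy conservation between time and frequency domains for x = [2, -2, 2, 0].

Time domain:
Σ|x[n]|² = |2|² + |-2|² + |2|² + |0|² = 12.0000

Frequency domain:
(1/4)Σ|X[k]|² = (1/4)(|2|² + |2i|² + |6|² + |-2i|²) = (1/4)·48.0000 = 12.0000

Both sides agree, confirming Parseval's theorem.

Σ|x[n]|² = (1/N)Σ|X[k]|² = 12.0000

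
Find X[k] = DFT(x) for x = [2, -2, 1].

X[k] = Σ(n=0 to 2) x[n] · ω_3^(nk)
where ω_3 = e^(-2πi/3)

Computing each X[k]:
X[0] = 1
X[1] = 2.5000+2.5981i
X[2] = 2.5000-2.5981i

X = [1, 2.5000+2.5981i, 2.5000-2.5981i]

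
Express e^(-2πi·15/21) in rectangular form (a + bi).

ω_21^15 = e^(-2πi·15/21)
= cos(-2π·15/21) + i·sin(-2π·15/21)
= cos(-30π/21) + i·sin(-30π/21)

ω_21^15 = cos(-30π/21) + i·sin(-30π/21) = -0.2225+0.9749i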